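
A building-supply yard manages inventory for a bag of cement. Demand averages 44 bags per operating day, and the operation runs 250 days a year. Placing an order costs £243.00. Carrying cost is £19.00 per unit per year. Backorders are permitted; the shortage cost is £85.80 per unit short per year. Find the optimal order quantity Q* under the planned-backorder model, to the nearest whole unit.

Q* ≈ 586 bags

Annual demand D = 44 × 250 = 11,000.
With planned backorders, Q* = √(2DS/H) · √((H+B)/B).
√(2DS/H) = √(2 × 11,000 × 243 / 19) = 530.442.
√((H+B)/B) = √((19+85.8)/85.8) = 1.1052.
Q* ≈ 586.239.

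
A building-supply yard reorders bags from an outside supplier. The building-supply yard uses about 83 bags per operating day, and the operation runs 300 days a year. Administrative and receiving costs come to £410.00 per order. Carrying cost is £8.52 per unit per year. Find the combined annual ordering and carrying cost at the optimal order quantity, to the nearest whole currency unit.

Annual demand D = 83 × 300 = 24,900.
The optimal lot size = √(2DS/H) = √(2 × 24,900 × 410 / 8.52) ≈ 1548.06.
At Q*, ordering cost (D/Q*)S equals holding cost (Q*/2)H, each = √(DSH/2).
Minimum total = √(2DSH) = √(2 × 24,900 × 410 × 8.52) ≈ 13189.441.

TC* ≈ £13,189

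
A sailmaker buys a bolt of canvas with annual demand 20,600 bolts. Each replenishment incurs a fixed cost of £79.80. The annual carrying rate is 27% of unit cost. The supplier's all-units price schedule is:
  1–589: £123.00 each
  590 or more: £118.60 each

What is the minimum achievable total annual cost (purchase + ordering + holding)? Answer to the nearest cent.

Holding cost per unit per year at price C is H = 0.27·C.
Candidates are each tier's EOQ (if it falls in that tier) and each price-break quantity.
EOQ at £123.00 = 314.6 (feasible in tier 1): TC = 20,600×£123.00 + (20,600/314.6)×79.8 + (314.6/2)×0.27×£123.00 = £2,544,249.23.
EOQ at £118.60 = 320.4 < 590, so use break Q=590: TC = 20,600×£118.60 + (20,600/590.0)×79.8 + (590.0/2)×0.27×£118.60 = £2,455,392.73.
Lowest total cost among the candidates is at Q = 590.0.

TC* ≈ £2,455,392.73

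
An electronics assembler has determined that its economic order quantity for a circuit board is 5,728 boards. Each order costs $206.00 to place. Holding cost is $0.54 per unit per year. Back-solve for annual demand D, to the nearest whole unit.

D ≈ 43,003 boards per year

Squaring Q* = √(2DS/H) gives Q*² = 2DS/H.
From Q* = √(2DS/H): D = Q*²H / (2S) = 5,728² × 0.54 / (2 × 206) = 43003.377.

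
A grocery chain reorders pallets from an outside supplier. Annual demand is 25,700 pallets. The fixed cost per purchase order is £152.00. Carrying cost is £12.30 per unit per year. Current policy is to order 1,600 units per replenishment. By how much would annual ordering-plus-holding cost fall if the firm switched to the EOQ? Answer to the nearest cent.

Extra cost ≈ £2,478.57 per year

EOQ = √(2DS/H) = √(2 × 25,700 × 152 / 12.3) ≈ 796.99.
Cost at Q* = (D/Q*)S + (Q*/2)H = √(2DSH) ≈ £9,802.93.
Cost at Q = 1,600: (25,700/1,600)×152 + (1,600/2)×12.3 = £2,441.50 + £9,840.00 = £12,281.50.
Excess = £12,281.50 − £9,802.93 = £2,478.57.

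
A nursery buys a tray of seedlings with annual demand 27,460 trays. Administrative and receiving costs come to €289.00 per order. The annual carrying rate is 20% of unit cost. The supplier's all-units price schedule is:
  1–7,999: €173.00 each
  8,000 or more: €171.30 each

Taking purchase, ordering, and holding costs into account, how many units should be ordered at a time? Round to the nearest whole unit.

Q* ≈ 677 trays

Holding cost per unit per year at price C is H = 0.20·C.
Candidates are each tier's EOQ (if it falls in that tier) and each price-break quantity.
EOQ at €173.00 = 677.3 (feasible in tier 1): TC = 27,460×€173.00 + (27,460/677.3)×289 + (677.3/2)×0.20×€173.00 = €4,774,014.31.
EOQ at €171.30 = 680.6 < 8000, so use break Q=8000: TC = 27,460×€171.30 + (27,460/8000.0)×289 + (8000.0/2)×0.20×€171.30 = €4,841,929.99.
Lowest total cost is €4,774,014.31 at Q = 677.3.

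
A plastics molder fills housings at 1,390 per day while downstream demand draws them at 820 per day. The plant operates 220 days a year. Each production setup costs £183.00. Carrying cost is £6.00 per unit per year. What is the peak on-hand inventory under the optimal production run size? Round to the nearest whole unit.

I_max ≈ 2,124 housings

Annual demand D = 820 × 220 = 180,400.
Production build-up factor (1 − d/p) = 1 − 820/1,390 = 0.4101.
Q* = √(2DS / (H(1 − d/p))) = √(2 × 180,400 × 183 / (6 × 0.4101)).
= √(66,026,400 / 2.4604) ≈ 5180.279.
Maximum inventory = Q*(1 − d/p) = 5180.279 × 0.4101 ≈ 2124.287.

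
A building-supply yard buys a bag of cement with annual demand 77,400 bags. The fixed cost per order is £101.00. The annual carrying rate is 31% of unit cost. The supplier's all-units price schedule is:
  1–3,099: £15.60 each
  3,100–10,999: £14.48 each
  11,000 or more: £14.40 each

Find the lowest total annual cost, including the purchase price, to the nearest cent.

TC* ≈ £1,130,231.38

Holding cost per unit per year at price C is H = 0.31·C.
For each price level, check whether its EOQ is feasible; otherwise the best quantity at that price is the breakpoint.
EOQ at £15.60 = 1798.1 (feasible in tier 1): TC = 77,400×£15.60 + (77,400/1798.1)×101 + (1798.1/2)×0.31×£15.60 = £1,216,135.39.
EOQ at £14.48 = 1866.3 < 3100, so use break Q=3100: TC = 77,400×£14.48 + (77,400/3100.0)×101 + (3100.0/2)×0.31×£14.48 = £1,130,231.38.
EOQ at £14.40 = 1871.5 < 11000, so use break Q=11000: TC = 77,400×£14.40 + (77,400/11000.0)×101 + (11000.0/2)×0.31×£14.40 = £1,139,822.67.
Lowest total cost among the candidates is at Q = 3100.0.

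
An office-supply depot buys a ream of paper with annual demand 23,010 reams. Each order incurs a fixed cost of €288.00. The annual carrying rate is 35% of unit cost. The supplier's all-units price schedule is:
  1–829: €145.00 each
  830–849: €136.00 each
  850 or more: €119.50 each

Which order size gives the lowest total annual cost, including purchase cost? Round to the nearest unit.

Q* ≈ 850 reams

Holding cost per unit per year at price C is H = 0.35·C.
For each price level, check whether its EOQ is feasible; otherwise the best quantity at that price is the breakpoint.
EOQ at €145.00 = 511.0 (feasible in tier 1): TC = 23,010×€145.00 + (23,010/511.0)×288 + (511.0/2)×0.35×€145.00 = €3,362,385.08.
EOQ at €136.00 = 527.7 < 830, so use break Q=830: TC = 23,010×€136.00 + (23,010/830.0)×288 + (830.0/2)×0.35×€136.00 = €3,157,098.19.
EOQ at €119.50 = 562.9 < 850, so use break Q=850: TC = 23,010×€119.50 + (23,010/850.0)×288 + (850.0/2)×0.35×€119.50 = €2,775,266.95.
Lowest total cost is €2,775,266.95 at Q = 850.0.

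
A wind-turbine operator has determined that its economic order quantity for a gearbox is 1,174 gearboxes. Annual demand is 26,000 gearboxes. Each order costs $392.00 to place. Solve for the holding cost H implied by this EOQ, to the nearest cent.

Squaring Q* = √(2DS/H) gives Q*² = 2DS/H.
From Q* = √(2DS/H): H = 2DS / Q*² = 2 × 26,000 × 392 / 1,174² = 14.7895.

H ≈ $14.79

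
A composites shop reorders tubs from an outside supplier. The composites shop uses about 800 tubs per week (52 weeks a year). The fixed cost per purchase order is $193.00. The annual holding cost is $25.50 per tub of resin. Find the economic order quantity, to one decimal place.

Annual demand D = 800 × 52 = 41,600.
EOQ = √(2DS / H) = √(2 × 41,600 × 193 / 25.5).
= √(16,057,600 / 25.5) = √629,709.8039 ≈ 793.543.

Q* ≈ 793.5 tubs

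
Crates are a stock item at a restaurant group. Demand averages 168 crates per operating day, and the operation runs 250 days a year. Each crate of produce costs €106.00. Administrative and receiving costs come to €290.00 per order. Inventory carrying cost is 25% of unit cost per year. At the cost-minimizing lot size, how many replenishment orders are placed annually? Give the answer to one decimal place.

N ≈ 43.8 orders per year

Annual demand D = 168 × 250 = 42,000.
Holding cost H = 0.25 × €106.00 = €26.5000 per unit per year.
The optimal lot size = √(2DS/H) = √(2 × 42,000 × 290 / 26.5) ≈ 958.77.
Orders per year = D / Q* = 42,000 / 958.77 ≈ 43.806.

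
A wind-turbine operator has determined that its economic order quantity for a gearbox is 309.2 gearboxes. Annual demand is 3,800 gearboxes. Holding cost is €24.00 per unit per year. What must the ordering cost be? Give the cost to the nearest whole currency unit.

S ≈ €302

Invert the EOQ relation Q*² = 2DS/H.
From Q* = √(2DS/H): S = Q*²H / (2D) = 309.2² × 24 / (2 × 3,800) = 301.9094.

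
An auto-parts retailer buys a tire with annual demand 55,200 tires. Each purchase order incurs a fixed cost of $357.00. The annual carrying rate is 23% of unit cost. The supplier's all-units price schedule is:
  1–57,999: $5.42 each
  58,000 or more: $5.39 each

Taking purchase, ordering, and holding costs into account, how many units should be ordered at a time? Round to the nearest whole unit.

Q* ≈ 5,623 tires

Holding cost per unit per year at price C is H = 0.23·C.
Evaluate total cost at each tier's feasible EOQ or, if the EOQ is below the tier, at the tier's minimum quantity.
EOQ at $5.42 = 5622.8 (feasible in tier 1): TC = 55,200×$5.42 + (55,200/5622.8)×357 + (5622.8/2)×0.23×$5.42 = $306,193.42.
EOQ at $5.39 = 5638.5 < 58000, so use break Q=58000: TC = 55,200×$5.39 + (55,200/58000.0)×357 + (58000.0/2)×0.23×$5.39 = $333,819.07.
Lowest total cost is $306,193.42 at Q = 5622.8.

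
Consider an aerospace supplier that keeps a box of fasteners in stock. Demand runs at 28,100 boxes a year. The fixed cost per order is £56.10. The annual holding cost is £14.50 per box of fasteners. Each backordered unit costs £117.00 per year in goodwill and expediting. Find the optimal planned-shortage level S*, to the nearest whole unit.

S* ≈ 55 boxes

With planned backorders, Q* = √(2DS/H) · √((H+B)/B).
√(2DS/H) = √(2 × 28,100 × 56.1 / 14.5) = 466.300.
√((H+B)/B) = √((14.5+117)/117) = 1.0602.
Q* ≈ 494.351.
S* = Q* · H/(H+B) = 494.351 × 14.5/131.5 ≈ 54.510.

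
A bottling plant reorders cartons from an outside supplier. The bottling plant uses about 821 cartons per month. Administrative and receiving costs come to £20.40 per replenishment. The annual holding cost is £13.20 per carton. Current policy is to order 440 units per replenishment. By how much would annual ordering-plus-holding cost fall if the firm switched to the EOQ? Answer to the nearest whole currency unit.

Extra cost ≈ £1,057 per year

Annual demand D = 821 × 12 = 9,852.
EOQ = √(2DS/H) = √(2 × 9,852 × 20.4 / 13.2) ≈ 174.50.
Cost at Q* = (D/Q*)S + (Q*/2)H = √(2DSH) ≈ £2,303.45.
Cost at Q = 440: (9,852/440)×20.4 + (440/2)×13.2 = £456.77 + £2,904.00 = £3,360.77.
Excess = £3,360.77 − £2,303.45 = £1,057.32.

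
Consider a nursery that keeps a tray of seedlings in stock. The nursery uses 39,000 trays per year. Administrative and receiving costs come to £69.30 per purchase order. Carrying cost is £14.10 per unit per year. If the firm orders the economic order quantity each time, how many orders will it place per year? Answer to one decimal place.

Q* = √(2DS/H) = √(2 × 39,000 × 69.3 / 14.1) ≈ 619.16.
Orders per year = D / Q* = 39,000 / 619.16 ≈ 62.988.

N ≈ 63.0 orders per year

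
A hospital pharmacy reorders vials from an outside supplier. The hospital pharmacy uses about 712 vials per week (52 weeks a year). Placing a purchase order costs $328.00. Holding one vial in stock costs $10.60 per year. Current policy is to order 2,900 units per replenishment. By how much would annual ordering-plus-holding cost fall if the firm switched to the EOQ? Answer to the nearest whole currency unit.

Annual demand D = 712 × 52 = 37,024.
EOQ = √(2DS/H) = √(2 × 37,024 × 328 / 10.6) ≈ 1513.70.
Cost at Q* = (D/Q*)S + (Q*/2)H = √(2DSH) ≈ $16,045.25.
Cost at Q = 2,900: (37,024/2,900)×328 + (2,900/2)×10.6 = $4,187.54 + $15,370.00 = $19,557.54.
Excess = $19,557.54 − $16,045.25 = $3,512.29.

Extra cost ≈ $3,512 per year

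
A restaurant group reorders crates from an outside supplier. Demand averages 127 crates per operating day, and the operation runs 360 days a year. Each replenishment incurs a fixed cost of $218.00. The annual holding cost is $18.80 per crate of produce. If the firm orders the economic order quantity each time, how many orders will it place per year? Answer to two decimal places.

Annual demand D = 127 × 360 = 45,720.
The optimal lot size = √(2DS/H) = √(2 × 45,720 × 218 / 18.8) ≈ 1029.72.
Orders per year = D / Q* = 45,720 / 1029.72 ≈ 44.401.

N ≈ 44.40 orders per year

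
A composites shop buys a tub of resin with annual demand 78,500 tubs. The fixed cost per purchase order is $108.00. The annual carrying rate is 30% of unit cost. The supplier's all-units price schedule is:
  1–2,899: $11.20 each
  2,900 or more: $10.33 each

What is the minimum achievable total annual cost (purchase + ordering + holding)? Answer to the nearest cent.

Holding cost per unit per year at price C is H = 0.30·C.
Evaluate total cost at each tier's feasible EOQ or, if the EOQ is below the tier, at the tier's minimum quantity.
EOQ at $11.20 = 2246.4 (feasible in tier 1): TC = 78,500×$11.20 + (78,500/2246.4)×108 + (2246.4/2)×0.30×$11.20 = $886,747.99.
EOQ at $10.33 = 2339.1 < 2900, so use break Q=2900: TC = 78,500×$10.33 + (78,500/2900.0)×108 + (2900.0/2)×0.30×$10.33 = $818,322.00.
Lowest total cost among the candidates is at Q = 2900.0.

TC* ≈ $818,322.00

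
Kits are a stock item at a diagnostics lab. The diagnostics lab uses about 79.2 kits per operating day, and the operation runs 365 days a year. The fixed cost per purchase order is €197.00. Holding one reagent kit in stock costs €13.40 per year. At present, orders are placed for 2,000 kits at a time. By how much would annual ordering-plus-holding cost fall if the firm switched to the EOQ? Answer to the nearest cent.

Extra cost ≈ €3,893.38 per year

Annual demand D = 79.2 × 365 = 28,908.
EOQ = √(2DS/H) = √(2 × 28,908 × 197 / 13.4) ≈ 921.94.
Cost at Q* = (D/Q*)S + (Q*/2)H = √(2DSH) ≈ €12,354.06.
Cost at Q = 2,000: (28,908/2,000)×197 + (2,000/2)×13.4 = €2,847.44 + €13,400.00 = €16,247.44.
Excess = €16,247.44 − €12,354.06 = €3,893.38.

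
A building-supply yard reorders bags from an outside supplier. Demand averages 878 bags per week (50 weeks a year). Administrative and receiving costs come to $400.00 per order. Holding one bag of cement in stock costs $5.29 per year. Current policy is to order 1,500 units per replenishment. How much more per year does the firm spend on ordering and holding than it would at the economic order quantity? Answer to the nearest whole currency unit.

Extra cost ≈ $2,044 per year

Annual demand D = 878 × 50 = 43,900.
EOQ = √(2DS/H) = √(2 × 43,900 × 400 / 5.29) ≈ 2576.61.
Cost at Q* = (D/Q*)S + (Q*/2)H = √(2DSH) ≈ $13,630.29.
Cost at Q = 1,500: (43,900/1,500)×400 + (1,500/2)×5.29 = $11,706.67 + $3,967.50 = $15,674.17.
Excess = $15,674.17 − $13,630.29 = $2,043.88.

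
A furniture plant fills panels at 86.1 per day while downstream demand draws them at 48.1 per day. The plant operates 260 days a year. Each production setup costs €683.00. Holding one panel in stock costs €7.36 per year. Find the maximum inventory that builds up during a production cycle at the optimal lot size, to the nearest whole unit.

I_max ≈ 1,012 panels

Annual demand D = 48.1 × 260 = 12,506.
Production build-up factor (1 − d/p) = 1 − 48.1/86.1 = 0.4413.
Q* = √(2DS / (H(1 − d/p))) = √(2 × 12,506 × 683 / (7.36 × 0.4413)).
= √(17,083,196 / 3.2483) ≈ 2293.271.
Maximum inventory = Q*(1 − d/p) = 2293.271 × 0.4413 ≈ 1012.129.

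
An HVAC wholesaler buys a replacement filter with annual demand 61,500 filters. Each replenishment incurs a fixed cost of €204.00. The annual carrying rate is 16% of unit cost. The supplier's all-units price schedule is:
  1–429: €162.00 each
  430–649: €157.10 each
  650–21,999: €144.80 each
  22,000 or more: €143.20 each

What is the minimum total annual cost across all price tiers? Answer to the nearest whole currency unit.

TC* ≈ €8,929,311

Holding cost per unit per year at price C is H = 0.16·C.
Evaluate total cost at each tier's feasible EOQ or, if the EOQ is below the tier, at the tier's minimum quantity.
Tier 1 (€162.00): EOQ = 983.9 exceeds tier's upper bound 429, so this tier is dominated.
Tier 2 (€157.10): EOQ = 999.1 exceeds tier's upper bound 649, so this tier is dominated.
EOQ at €144.80 = 1040.7 (feasible in tier 3): TC = 61,500×€144.80 + (61,500/1040.7)×204 + (1040.7/2)×0.16×€144.80 = €8,929,310.82.
EOQ at €143.20 = 1046.5 < 22000, so use break Q=22000: TC = 61,500×€143.20 + (61,500/22000.0)×204 + (22000.0/2)×0.16×€143.20 = €9,059,402.27.
Lowest total cost among the candidates is at Q = 1040.7.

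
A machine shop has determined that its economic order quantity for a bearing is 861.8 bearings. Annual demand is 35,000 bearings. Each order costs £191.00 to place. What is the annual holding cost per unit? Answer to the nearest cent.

H ≈ £18.00

The basic EOQ model gives Q* = √(2DS/H); rearrange for the unknown.
From Q* = √(2DS/H): H = 2DS / Q*² = 2 × 35,000 × 191 / 861.8² = 18.0019.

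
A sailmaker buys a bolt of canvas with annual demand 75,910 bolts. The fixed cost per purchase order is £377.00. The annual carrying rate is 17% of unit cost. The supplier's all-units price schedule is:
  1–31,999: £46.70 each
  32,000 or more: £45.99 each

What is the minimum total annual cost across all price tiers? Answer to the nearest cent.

Holding cost per unit per year at price C is H = 0.17·C.
Evaluate total cost at each tier's feasible EOQ or, if the EOQ is below the tier, at the tier's minimum quantity.
EOQ at £46.70 = 2685.0 (feasible in tier 1): TC = 75,910×£46.70 + (75,910/2685.0)×377 + (2685.0/2)×0.17×£46.70 = £3,566,313.61.
EOQ at £45.99 = 2705.7 < 32000, so use break Q=32000: TC = 75,910×£45.99 + (75,910/32000.0)×377 + (32000.0/2)×0.17×£45.99 = £3,617,088.01.
Lowest total cost among the candidates is at Q = 2685.0.

TC* ≈ £3,566,313.61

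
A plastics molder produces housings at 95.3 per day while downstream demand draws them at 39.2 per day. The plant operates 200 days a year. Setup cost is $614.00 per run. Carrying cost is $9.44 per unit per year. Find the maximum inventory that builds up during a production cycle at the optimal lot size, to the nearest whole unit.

I_max ≈ 775 housings

Annual demand D = 39.2 × 200 = 7,840.
Production build-up factor (1 − d/p) = 1 − 39.2/95.3 = 0.5887.
Q* = √(2DS / (H(1 − d/p))) = √(2 × 7,840 × 614 / (9.44 × 0.5887)).
= √(9,627,520 / 5.557) ≈ 1316.243.
Maximum inventory = Q*(1 − d/p) = 1316.243 × 0.5887 ≈ 774.830.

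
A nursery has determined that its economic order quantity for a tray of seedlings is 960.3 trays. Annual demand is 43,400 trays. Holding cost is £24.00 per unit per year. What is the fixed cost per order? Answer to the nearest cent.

S ≈ £254.98

Squaring Q* = √(2DS/H) gives Q*² = 2DS/H.
From Q* = √(2DS/H): S = Q*²H / (2D) = 960.3² × 24 / (2 × 43,400) = 254.9796.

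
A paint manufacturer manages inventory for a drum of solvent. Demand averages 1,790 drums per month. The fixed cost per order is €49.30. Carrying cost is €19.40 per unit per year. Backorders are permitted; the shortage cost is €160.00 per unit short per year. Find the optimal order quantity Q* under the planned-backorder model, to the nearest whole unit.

Q* ≈ 350 drums

Annual demand D = 1,790 × 12 = 21,480.
With planned backorders, Q* = √(2DS/H) · √((H+B)/B).
√(2DS/H) = √(2 × 21,480 × 49.3 / 19.4) = 330.411.
√((H+B)/B) = √((19.4+160)/160) = 1.0589.
Q* ≈ 349.869.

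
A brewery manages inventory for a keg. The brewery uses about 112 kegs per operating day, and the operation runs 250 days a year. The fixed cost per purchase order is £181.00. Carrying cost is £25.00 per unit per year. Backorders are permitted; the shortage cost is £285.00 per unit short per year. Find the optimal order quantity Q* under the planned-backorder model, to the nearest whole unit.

Q* ≈ 664 kegs

Annual demand D = 112 × 250 = 28,000.
With planned backorders, Q* = √(2DS/H) · √((H+B)/B).
√(2DS/H) = √(2 × 28,000 × 181 / 25) = 636.742.
√((H+B)/B) = √((25+285)/285) = 1.0429.
Q* ≈ 664.082.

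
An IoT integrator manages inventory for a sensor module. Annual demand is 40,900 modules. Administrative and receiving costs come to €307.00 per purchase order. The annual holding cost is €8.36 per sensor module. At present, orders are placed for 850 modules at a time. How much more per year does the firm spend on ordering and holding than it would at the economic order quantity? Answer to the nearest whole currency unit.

EOQ = √(2DS/H) = √(2 × 40,900 × 307 / 8.36) ≈ 1733.18.
Cost at Q* = (D/Q*)S + (Q*/2)H = √(2DSH) ≈ €14,489.35.
Cost at Q = 850: (40,900/850)×307 + (850/2)×8.36 = €14,772.12 + €3,553.00 = €18,325.12.
Excess = €18,325.12 − €14,489.35 = €3,835.77.

Extra cost ≈ €3,836 per year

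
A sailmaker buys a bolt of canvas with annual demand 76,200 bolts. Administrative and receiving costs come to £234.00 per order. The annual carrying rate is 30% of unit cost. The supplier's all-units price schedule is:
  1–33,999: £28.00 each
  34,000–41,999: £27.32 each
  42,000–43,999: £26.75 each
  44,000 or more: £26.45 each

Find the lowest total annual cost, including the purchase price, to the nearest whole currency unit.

TC* ≈ £2,150,908

Holding cost per unit per year at price C is H = 0.30·C.
Evaluate total cost at each tier's feasible EOQ or, if the EOQ is below the tier, at the tier's minimum quantity.
EOQ at £28.00 = 2060.4 (feasible in tier 1): TC = 76,200×£28.00 + (76,200/2060.4)×234 + (2060.4/2)×0.30×£28.00 = £2,150,907.73.
EOQ at £27.32 = 2085.9 < 34000, so use break Q=34000: TC = 76,200×£27.32 + (76,200/34000.0)×234 + (34000.0/2)×0.30×£27.32 = £2,221,640.44.
EOQ at £26.75 = 2108.0 < 42000, so use break Q=42000: TC = 76,200×£26.75 + (76,200/42000.0)×234 + (42000.0/2)×0.30×£26.75 = £2,207,299.54.
EOQ at £26.45 = 2120.0 < 44000, so use break Q=44000: TC = 76,200×£26.45 + (76,200/44000.0)×234 + (44000.0/2)×0.30×£26.45 = £2,190,465.25.
Lowest total cost among the candidates is at Q = 2060.4.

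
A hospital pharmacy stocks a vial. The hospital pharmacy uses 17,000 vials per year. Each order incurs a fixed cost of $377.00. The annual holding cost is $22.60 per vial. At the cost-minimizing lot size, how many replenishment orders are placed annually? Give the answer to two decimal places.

N ≈ 22.57 orders per year

EOQ = √(2DS/H) = √(2 × 17,000 × 377 / 22.6) ≈ 753.11.
Orders per year = D / Q* = 17,000 / 753.11 ≈ 22.573.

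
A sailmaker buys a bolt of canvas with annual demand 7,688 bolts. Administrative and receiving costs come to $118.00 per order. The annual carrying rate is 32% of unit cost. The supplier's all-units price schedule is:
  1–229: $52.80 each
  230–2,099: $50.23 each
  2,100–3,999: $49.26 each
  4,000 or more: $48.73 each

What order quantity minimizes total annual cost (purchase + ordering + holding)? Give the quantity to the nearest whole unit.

Q* ≈ 336 bolts

Holding cost per unit per year at price C is H = 0.32·C.
For each price level, check whether its EOQ is feasible; otherwise the best quantity at that price is the breakpoint.
Tier 1 ($52.80): EOQ = 327.7 exceeds tier's upper bound 229, so this tier is dominated.
EOQ at $50.23 = 336.0 (feasible in tier 2): TC = 7,688×$50.23 + (7,688/336.0)×118 + (336.0/2)×0.32×$50.23 = $391,568.56.
EOQ at $49.26 = 339.3 < 2100, so use break Q=2100: TC = 7,688×$49.26 + (7,688/2100.0)×118 + (2100.0/2)×0.32×$49.26 = $395,694.23.
EOQ at $48.73 = 341.1 < 4000, so use break Q=4000: TC = 7,688×$48.73 + (7,688/4000.0)×118 + (4000.0/2)×0.32×$48.73 = $406,050.24.
Lowest total cost is $391,568.56 at Q = 336.0.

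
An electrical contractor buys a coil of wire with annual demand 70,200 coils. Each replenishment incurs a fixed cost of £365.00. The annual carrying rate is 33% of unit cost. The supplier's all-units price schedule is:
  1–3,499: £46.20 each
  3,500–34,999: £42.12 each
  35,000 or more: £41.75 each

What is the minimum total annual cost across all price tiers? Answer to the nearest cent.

Holding cost per unit per year at price C is H = 0.33·C.
For each price level, check whether its EOQ is feasible; otherwise the best quantity at that price is the breakpoint.
EOQ at £46.20 = 1833.4 (feasible in tier 1): TC = 70,200×£46.20 + (70,200/1833.4)×365 + (1833.4/2)×0.33×£46.20 = £3,271,191.68.
EOQ at £42.12 = 1920.1 < 3500, so use break Q=3500: TC = 70,200×£42.12 + (70,200/3500.0)×365 + (3500.0/2)×0.33×£42.12 = £2,988,469.16.
EOQ at £41.75 = 1928.6 < 35000, so use break Q=35000: TC = 70,200×£41.75 + (70,200/35000.0)×365 + (35000.0/2)×0.33×£41.75 = £3,172,688.34.
Lowest total cost among the candidates is at Q = 3500.0.

TC* ≈ £2,988,469.16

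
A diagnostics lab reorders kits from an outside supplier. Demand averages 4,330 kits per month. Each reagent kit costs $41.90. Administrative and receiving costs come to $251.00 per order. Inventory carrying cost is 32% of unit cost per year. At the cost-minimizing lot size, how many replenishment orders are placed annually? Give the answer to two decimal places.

Annual demand D = 4,330 × 12 = 51,960.
Holding cost H = 0.32 × $41.90 = $13.4080 per unit per year.
EOQ = √(2DS/H) = √(2 × 51,960 × 251 / 13.408) ≈ 1394.78.
Orders per year = D / Q* = 51,960 / 1394.78 ≈ 37.253.

N ≈ 37.25 orders per year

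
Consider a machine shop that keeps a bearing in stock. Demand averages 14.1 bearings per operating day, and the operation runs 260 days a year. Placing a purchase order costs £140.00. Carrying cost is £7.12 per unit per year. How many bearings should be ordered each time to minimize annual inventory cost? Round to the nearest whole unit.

Q* ≈ 380 bearings

Annual demand D = 14.1 × 260 = 3,666.
EOQ = √(2DS / H) = √(2 × 3,666 × 140 / 7.12).
= √(1,026,480 / 7.12) = √144,168.5393 ≈ 379.695.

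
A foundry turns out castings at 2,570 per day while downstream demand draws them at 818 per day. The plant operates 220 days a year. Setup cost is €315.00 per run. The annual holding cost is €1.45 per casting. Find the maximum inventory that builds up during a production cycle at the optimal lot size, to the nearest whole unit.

I_max ≈ 7,301 castings

Annual demand D = 818 × 220 = 179,960.
Production build-up factor (1 − d/p) = 1 − 818/2,570 = 0.6817.
Q* = √(2DS / (H(1 − d/p))) = √(2 × 179,960 × 315 / (1.45 × 0.6817)).
= √(113,374,800 / 0.9885) ≈ 10709.613.
Maximum inventory = Q*(1 − d/p) = 10709.613 × 0.6817 ≈ 7300.872.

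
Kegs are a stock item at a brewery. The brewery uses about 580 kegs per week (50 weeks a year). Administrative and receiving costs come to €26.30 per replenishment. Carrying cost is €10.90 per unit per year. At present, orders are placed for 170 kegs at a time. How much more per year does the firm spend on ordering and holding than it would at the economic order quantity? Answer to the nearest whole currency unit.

Annual demand D = 580 × 50 = 29,000.
EOQ = √(2DS/H) = √(2 × 29,000 × 26.3 / 10.9) ≈ 374.09.
Cost at Q* = (D/Q*)S + (Q*/2)H = √(2DSH) ≈ €4,077.60.
Cost at Q = 170: (29,000/170)×26.3 + (170/2)×10.9 = €4,486.47 + €926.50 = €5,412.97.
Excess = €5,412.97 − €4,077.60 = €1,335.37.

Extra cost ≈ €1,335 per year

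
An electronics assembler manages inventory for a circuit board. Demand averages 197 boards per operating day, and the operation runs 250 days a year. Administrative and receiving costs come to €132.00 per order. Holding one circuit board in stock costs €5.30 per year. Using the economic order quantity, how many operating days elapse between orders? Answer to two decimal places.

T ≈ 7.95 days

Annual demand D = 197 × 250 = 49,250.
Q* = √(2DS/H) = √(2 × 49,250 × 132 / 5.3) ≈ 1566.27.
Cycle time = Q*/D × 250 = 1566.27 / 49,250 × 250 ≈ 7.951 days.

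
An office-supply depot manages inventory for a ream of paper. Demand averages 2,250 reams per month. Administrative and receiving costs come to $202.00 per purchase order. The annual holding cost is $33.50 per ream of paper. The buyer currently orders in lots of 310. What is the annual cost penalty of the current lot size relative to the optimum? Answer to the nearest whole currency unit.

Annual demand D = 2,250 × 12 = 27,000.
EOQ = √(2DS/H) = √(2 × 27,000 × 202 / 33.5) ≈ 570.62.
Cost at Q* = (D/Q*)S + (Q*/2)H = √(2DSH) ≈ $19,115.91.
Cost at Q = 310: (27,000/310)×202 + (310/2)×33.5 = $17,593.55 + $5,192.50 = $22,786.05.
Excess = $22,786.05 − $19,115.91 = $3,670.14.

Extra cost ≈ $3,670 per year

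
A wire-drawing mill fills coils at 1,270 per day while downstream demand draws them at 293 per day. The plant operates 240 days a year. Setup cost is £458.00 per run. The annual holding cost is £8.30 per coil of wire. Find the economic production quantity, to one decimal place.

Annual demand D = 293 × 240 = 70,320.
Production build-up factor (1 − d/p) = 1 − 293/1,270 = 0.7693.
Q* = √(2DS / (H(1 − d/p))) = √(2 × 70,320 × 458 / (8.3 × 0.7693)).
= √(64,413,120 / 6.3851) ≈ 3176.162.

Q* ≈ 3,176.2 coils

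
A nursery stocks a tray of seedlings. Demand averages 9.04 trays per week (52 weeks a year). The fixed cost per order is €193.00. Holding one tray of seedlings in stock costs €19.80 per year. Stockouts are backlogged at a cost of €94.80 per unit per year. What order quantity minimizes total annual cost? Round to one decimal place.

Annual demand D = 9.04 × 52 = 470.08.
With planned backorders, Q* = √(2DS/H) · √((H+B)/B).
√(2DS/H) = √(2 × 470.08 × 193 / 19.8) = 95.730.
√((H+B)/B) = √((19.8+94.8)/94.8) = 1.0995.
Q* ≈ 105.253.

Q* ≈ 105.3 trays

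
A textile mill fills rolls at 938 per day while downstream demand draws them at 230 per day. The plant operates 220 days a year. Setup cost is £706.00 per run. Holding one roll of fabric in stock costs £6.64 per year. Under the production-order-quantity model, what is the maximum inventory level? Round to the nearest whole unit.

Annual demand D = 230 × 220 = 50,600.
Production build-up factor (1 − d/p) = 1 − 230/938 = 0.7548.
Q* = √(2DS / (H(1 − d/p))) = √(2 × 50,600 × 706 / (6.64 × 0.7548)).
= √(71,447,200 / 5.0119) ≈ 3775.664.
Maximum inventory = Q*(1 − d/p) = 3775.664 × 0.7548 ≈ 2849.862.

I_max ≈ 2,850 rolls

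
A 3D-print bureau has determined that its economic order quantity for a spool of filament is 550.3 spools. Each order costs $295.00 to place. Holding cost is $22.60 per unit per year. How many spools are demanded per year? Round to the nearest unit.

D ≈ 11,600 spools per year

Squaring Q* = √(2DS/H) gives Q*² = 2DS/H.
From Q* = √(2DS/H): D = Q*²H / (2S) = 550.3² × 22.6 / (2 × 295) = 11599.932.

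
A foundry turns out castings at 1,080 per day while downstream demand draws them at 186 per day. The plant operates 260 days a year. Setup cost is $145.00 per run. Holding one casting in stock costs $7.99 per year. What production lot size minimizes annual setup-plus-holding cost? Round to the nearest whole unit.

Annual demand D = 186 × 260 = 48,360.
Production build-up factor (1 − d/p) = 1 − 186/1,080 = 0.8278.
Q* = √(2DS / (H(1 − d/p))) = √(2 × 48,360 × 145 / (7.99 × 0.8278)).
= √(14,024,400 / 6.6139) ≈ 1456.169.

Q* ≈ 1,456 castings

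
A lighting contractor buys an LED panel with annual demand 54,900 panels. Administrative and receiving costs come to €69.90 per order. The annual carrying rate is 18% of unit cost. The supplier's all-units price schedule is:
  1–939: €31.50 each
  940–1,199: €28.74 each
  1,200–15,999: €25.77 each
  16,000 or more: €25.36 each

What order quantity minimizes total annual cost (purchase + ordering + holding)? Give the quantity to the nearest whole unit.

Holding cost per unit per year at price C is H = 0.18·C.
For each price level, check whether its EOQ is feasible; otherwise the best quantity at that price is the breakpoint.
Tier 1 (€31.50): EOQ = 1163.5 exceeds tier's upper bound 939, so this tier is dominated.
Tier 2 (€28.74): EOQ = 1218.0 exceeds tier's upper bound 1199, so this tier is dominated.
EOQ at €25.77 = 1286.3 (feasible in tier 3): TC = 54,900×€25.77 + (54,900/1286.3)×69.9 + (1286.3/2)×0.18×€25.77 = €1,420,739.69.
EOQ at €25.36 = 1296.7 < 16000, so use break Q=16000: TC = 54,900×€25.36 + (54,900/16000.0)×69.9 + (16000.0/2)×0.18×€25.36 = €1,429,022.24.
Lowest total cost is €1,420,739.69 at Q = 1286.3.

Q* ≈ 1,286 panels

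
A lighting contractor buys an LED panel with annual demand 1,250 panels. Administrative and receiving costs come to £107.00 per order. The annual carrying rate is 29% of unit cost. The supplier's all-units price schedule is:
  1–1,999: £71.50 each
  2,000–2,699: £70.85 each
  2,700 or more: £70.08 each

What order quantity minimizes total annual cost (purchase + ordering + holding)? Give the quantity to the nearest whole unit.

Q* ≈ 114 panels

Holding cost per unit per year at price C is H = 0.29·C.
Evaluate total cost at each tier's feasible EOQ or, if the EOQ is below the tier, at the tier's minimum quantity.
EOQ at £71.50 = 113.6 (feasible in tier 1): TC = 1,250×£71.50 + (1,250/113.6)×107 + (113.6/2)×0.29×£71.50 = £91,730.12.
EOQ at £70.85 = 114.1 < 2000, so use break Q=2000: TC = 1,250×£70.85 + (1,250/2000.0)×107 + (2000.0/2)×0.29×£70.85 = £109,175.88.
EOQ at £70.08 = 114.7 < 2700, so use break Q=2700: TC = 1,250×£70.08 + (1,250/2700.0)×107 + (2700.0/2)×0.29×£70.08 = £115,085.86.
Lowest total cost is £91,730.12 at Q = 113.6.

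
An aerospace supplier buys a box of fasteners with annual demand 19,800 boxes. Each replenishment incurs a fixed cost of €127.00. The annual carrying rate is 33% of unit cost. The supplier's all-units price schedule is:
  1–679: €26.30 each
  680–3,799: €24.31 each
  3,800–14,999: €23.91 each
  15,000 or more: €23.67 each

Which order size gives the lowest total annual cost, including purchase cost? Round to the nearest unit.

Holding cost per unit per year at price C is H = 0.33·C.
Candidates are each tier's EOQ (if it falls in that tier) and each price-break quantity.
Tier 1 (€26.30): EOQ = 761.2 exceeds tier's upper bound 679, so this tier is dominated.
EOQ at €24.31 = 791.8 (feasible in tier 2): TC = 19,800×€24.31 + (19,800/791.8)×127 + (791.8/2)×0.33×€24.31 = €487,689.83.
EOQ at €23.91 = 798.4 < 3800, so use break Q=3800: TC = 19,800×€23.91 + (19,800/3800.0)×127 + (3800.0/2)×0.33×€23.91 = €489,071.31.
EOQ at €23.67 = 802.4 < 15000, so use break Q=15000: TC = 19,800×€23.67 + (19,800/15000.0)×127 + (15000.0/2)×0.33×€23.67 = €527,416.89.
Lowest total cost is €487,689.83 at Q = 791.8.

Q* ≈ 792 boxes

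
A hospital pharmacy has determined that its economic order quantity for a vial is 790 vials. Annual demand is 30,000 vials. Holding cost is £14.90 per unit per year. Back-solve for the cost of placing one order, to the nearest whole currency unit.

S ≈ £155

Invert the EOQ relation Q*² = 2DS/H.
From Q* = √(2DS/H): S = Q*²H / (2D) = 790² × 14.9 / (2 × 30,000) = 154.9848.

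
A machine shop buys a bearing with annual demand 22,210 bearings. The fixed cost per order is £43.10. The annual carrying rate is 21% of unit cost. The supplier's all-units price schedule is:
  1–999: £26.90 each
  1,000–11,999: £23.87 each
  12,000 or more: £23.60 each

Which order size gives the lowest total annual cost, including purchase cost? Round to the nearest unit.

Q* ≈ 1,000 bearings

Holding cost per unit per year at price C is H = 0.21·C.
For each price level, check whether its EOQ is feasible; otherwise the best quantity at that price is the breakpoint.
EOQ at £26.90 = 582.2 (feasible in tier 1): TC = 22,210×£26.90 + (22,210/582.2)×43.1 + (582.2/2)×0.21×£26.90 = £600,737.62.
EOQ at £23.87 = 618.0 < 1000, so use break Q=1000: TC = 22,210×£23.87 + (22,210/1000.0)×43.1 + (1000.0/2)×0.21×£23.87 = £533,616.30.
EOQ at £23.60 = 621.5 < 12000, so use break Q=12000: TC = 22,210×£23.60 + (22,210/12000.0)×43.1 + (12000.0/2)×0.21×£23.60 = £553,971.77.
Lowest total cost is £533,616.30 at Q = 1000.0.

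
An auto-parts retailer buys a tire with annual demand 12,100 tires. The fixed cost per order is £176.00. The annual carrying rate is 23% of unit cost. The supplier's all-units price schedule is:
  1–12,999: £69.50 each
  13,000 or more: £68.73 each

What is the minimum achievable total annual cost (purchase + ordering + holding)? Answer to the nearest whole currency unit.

TC* ≈ £849,201

Holding cost per unit per year at price C is H = 0.23·C.
For each price level, check whether its EOQ is feasible; otherwise the best quantity at that price is the breakpoint.
EOQ at £69.50 = 516.2 (feasible in tier 1): TC = 12,100×£69.50 + (12,100/516.2)×176 + (516.2/2)×0.23×£69.50 = £849,201.26.
EOQ at £68.73 = 519.1 < 13000, so use break Q=13000: TC = 12,100×£68.73 + (12,100/13000.0)×176 + (13000.0/2)×0.23×£68.73 = £934,548.17.
Lowest total cost among the candidates is at Q = 516.2.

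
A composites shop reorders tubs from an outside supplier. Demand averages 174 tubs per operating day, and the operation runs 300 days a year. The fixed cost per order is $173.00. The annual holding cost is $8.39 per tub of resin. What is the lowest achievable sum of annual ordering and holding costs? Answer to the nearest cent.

Annual demand D = 174 × 300 = 52,200.
EOQ = √(2DS/H) = √(2 × 52,200 × 173 / 8.39) ≈ 1467.21.
At the optimum the two cost components are equal, so total cost = 2·(Q*/2)H = Q*·H.
Minimum total = √(2DSH) = √(2 × 52,200 × 173 × 8.39) ≈ 12309.893.

TC* ≈ $12,309.89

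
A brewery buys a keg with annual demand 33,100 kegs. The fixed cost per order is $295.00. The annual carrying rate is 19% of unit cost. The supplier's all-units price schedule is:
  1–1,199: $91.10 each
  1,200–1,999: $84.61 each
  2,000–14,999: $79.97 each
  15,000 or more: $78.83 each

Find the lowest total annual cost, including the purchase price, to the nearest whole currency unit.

Holding cost per unit per year at price C is H = 0.19·C.
For each price level, check whether its EOQ is feasible; otherwise the best quantity at that price is the breakpoint.
EOQ at $91.10 = 1062.2 (feasible in tier 1): TC = 33,100×$91.10 + (33,100/1062.2)×295 + (1062.2/2)×0.19×$91.10 = $3,033,795.52.
EOQ at $84.61 = 1102.2 < 1200, so use break Q=1200: TC = 33,100×$84.61 + (33,100/1200.0)×295 + (1200.0/2)×0.19×$84.61 = $2,818,373.62.
EOQ at $79.97 = 1133.7 < 2000, so use break Q=2000: TC = 33,100×$79.97 + (33,100/2000.0)×295 + (2000.0/2)×0.19×$79.97 = $2,667,083.55.
EOQ at $78.83 = 1141.9 < 15000, so use break Q=15000: TC = 33,100×$78.83 + (33,100/15000.0)×295 + (15000.0/2)×0.19×$78.83 = $2,722,256.72.
Lowest total cost among the candidates is at Q = 2000.0.

TC* ≈ $2,667,084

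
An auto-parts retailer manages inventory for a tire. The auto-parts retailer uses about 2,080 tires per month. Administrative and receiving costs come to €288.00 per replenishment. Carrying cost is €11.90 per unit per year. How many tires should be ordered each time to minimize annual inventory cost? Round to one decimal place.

Q* ≈ 1,099.2 tires

Annual demand D = 2,080 × 12 = 24,960.
EOQ = √(2DS / H) = √(2 × 24,960 × 288 / 11.9).
= √(14,376,960 / 11.9) = √1,208,147.8992 ≈ 1099.158.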